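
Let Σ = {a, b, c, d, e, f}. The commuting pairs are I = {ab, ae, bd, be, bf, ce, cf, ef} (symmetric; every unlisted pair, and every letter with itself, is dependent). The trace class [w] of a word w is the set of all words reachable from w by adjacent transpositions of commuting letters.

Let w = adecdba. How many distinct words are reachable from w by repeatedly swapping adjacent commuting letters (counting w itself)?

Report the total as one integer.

7

#0=a has no predecessor
#1=d depends on [0:a]
#2=e depends on [1:d]
#3=c depends on [1:d]
#4=d depends on [2:e, 3:c]
#5=b depends on [3:c]
#6=a depends on [4:d]
sources: [0:a]
N(rest) = Σ N(rest − s) over sources s of rest; N(one piece) = 1:
  size 1 → [5]=1  [6]=1
  size 2 → [4,6]=1  [5,6]=2
  size 3 → [2,4,6]=1  [4,5,6]=3
  size 4 → [2,4,5,6]=4  [3,4,5,6]=3
  size 5 → [2,3,4,5,6]=7
  first=0(a) contributes 7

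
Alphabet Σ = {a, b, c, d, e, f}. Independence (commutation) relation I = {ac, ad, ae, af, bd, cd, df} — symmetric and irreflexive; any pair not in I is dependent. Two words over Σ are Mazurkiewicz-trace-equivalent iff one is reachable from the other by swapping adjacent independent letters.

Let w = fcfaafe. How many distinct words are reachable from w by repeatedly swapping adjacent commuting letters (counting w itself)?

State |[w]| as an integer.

drop 0:f onto floor
drop 1:c onto {0:f}
drop 2:f onto {1:c}
drop 3:a onto floor
drop 4:a onto {3:a}
drop 5:f onto {2:f}
drop 6:e onto {5:f}
ground layer = {0:f, 3:a}
drop-orders for the pieces not yet dropped (sum over which currently-grounded one goes next):
  1 to go: {4} 1  {6} 1
  2 to go: {3,4} 1  {4,6} 2  {5,6} 1
  3 to go: {2,5,6} 1  {3,4,6} 3  {4,5,6} 3
  4 to go: {1,2,5,6} 1  {2,4,5,6} 4  {3,4,5,6} 6
  5 to go: {0,1,2,5,6} 1  {1,2,4,5,6} 5  {2,3,4,5,6} 10
  if 0:f drops first: 15 orders
  if 3:a drops first: 6 orders
heap linearizations: 21

21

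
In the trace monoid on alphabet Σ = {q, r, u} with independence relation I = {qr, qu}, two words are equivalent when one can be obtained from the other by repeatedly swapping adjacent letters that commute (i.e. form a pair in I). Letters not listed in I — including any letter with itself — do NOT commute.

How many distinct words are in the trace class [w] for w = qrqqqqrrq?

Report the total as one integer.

84

0(q) covers ∅
1(r) covers ∅
2(q) covers 0:q
3(q) covers 2:q
4(q) covers 3:q
5(q) covers 4:q
6(r) covers 1:r
7(r) covers 6:r
8(q) covers 5:q
floor of heap: 0:q, 1:r
completions by unplaced set U, small U first (add the entries for U minus each lowest piece of U):
  |U|=1: {7}:1  {8}:1
  |U|=2: {5,8}:1  {6,7}:1  {7,8}:2
  |U|=3: {1,6,7}:1  {4,5,8}:1  {5,7,8}:3  {6,7,8}:3
  |U|=4: {1,6,7,8}:4  {3,4,5,8}:1  {4,5,7,8}:4  {5,6,7,8}:6
  |U|=5: {1,5,6,7,8}:10  {2,3,4,5,8}:1  {3,4,5,7,8}:5  {4,5,6,7,8}:10
  |U|=6: {0,2,3,4,5,8}:1  {1,4,5,6,7,8}:20  {2,3,4,5,7,8}:6  {3,4,5,6,7,8}:15
  |U|=7: {0,2,3,4,5,7,8}:7  {1,3,4,5,6,7,8}:35  {2,3,4,5,6,7,8}:21
  start at 0(q): 56
  start at 1(r): 28
sum over floor = 84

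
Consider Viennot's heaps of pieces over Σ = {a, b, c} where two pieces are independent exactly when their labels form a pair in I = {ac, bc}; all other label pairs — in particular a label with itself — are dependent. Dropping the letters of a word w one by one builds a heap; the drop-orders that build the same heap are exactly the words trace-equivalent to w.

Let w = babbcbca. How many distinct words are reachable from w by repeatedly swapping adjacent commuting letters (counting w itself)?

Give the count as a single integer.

piece 0:b — minimal
piece 1:a rests on {0:b}
piece 2:b rests on {1:a}
piece 3:b rests on {2:b}
piece 4:c — minimal
piece 5:b rests on {3:b}
piece 6:c rests on {4:c}
piece 7:a rests on {5:b}
minimal pieces: {0:b, 4:c}
ways to finish when only these pieces remain (= sum over removing one remaining piece with nothing left below it):
  1 left: {6}→1  {7}→1
  2 left: {4,6}→1  {5,7}→1  {6,7}→2
  3 left: {3,5,7}→1  {4,6,7}→3  {5,6,7}→3
  4 left: {2,3,5,7}→1  {3,5,6,7}→4  {4,5,6,7}→6
  5 left: {1,2,3,5,7}→1  {2,3,5,6,7}→5  {3,4,5,6,7}→10
  6 left: {0,1,2,3,5,7}→1  {1,2,3,5,6,7}→6  {2,3,4,5,6,7}→15
  placing 0:b first → 21 extensions
  placing 4:c first → 7 extensions
total linear extensions = 28

28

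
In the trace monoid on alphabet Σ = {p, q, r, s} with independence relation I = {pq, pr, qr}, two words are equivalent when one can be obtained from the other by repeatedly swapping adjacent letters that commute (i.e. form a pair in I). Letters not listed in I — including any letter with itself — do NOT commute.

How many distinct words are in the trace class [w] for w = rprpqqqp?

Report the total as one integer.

#0=r has no predecessor
#1=p has no predecessor
#2=r depends on [0:r]
#3=p depends on [1:p]
#4=q has no predecessor
#5=q depends on [4:q]
#6=q depends on [5:q]
#7=p depends on [3:p]
sources: [0:r, 1:p, 4:q]
N(rest) = Σ N(rest − s) over sources s of rest; N(one piece) = 1:
  size 1 → [2]=1  [6]=1  [7]=1
  size 2 → [0,2]=1  [2,6]=2  [2,7]=2  [3,7]=1  [5,6]=1  [6,7]=2
  size 3 → [0,2,6]=3  [0,2,7]=3  [1,3,7]=1  [2,3,7]=3  [2,5,6]=3  [2,6,7]=6  [3,6,7]=3  [4,5,6]=1  [5,6,7]=3
  size 4 → [0,2,3,7]=6  [0,2,5,6]=6  [0,2,6,7]=12  [1,2,3,7]=4  [1,3,6,7]=4  [2,3,6,7]=12  [2,4,5,6]=4  [2,5,6,7]=12  [3,5,6,7]=6  [4,5,6,7]=4
  size 5 → [0,1,2,3,7]=10  [0,2,3,6,7]=30  [0,2,4,5,6]=10  [0,2,5,6,7]=30  [1,2,3,6,7]=20  [1,3,5,6,7]=10  [2,3,5,6,7]=30  [2,4,5,6,7]=20  [3,4,5,6,7]=10
  size 6 → [0,1,2,3,6,7]=60  [0,2,3,5,6,7]=90  [0,2,4,5,6,7]=60  [1,2,3,5,6,7]=60  [1,3,4,5,6,7]=20  [2,3,4,5,6,7]=60
  first=0(r) contributes 140
  first=1(p) contributes 210
  first=4(q) contributes 210
|[w]| = 560

560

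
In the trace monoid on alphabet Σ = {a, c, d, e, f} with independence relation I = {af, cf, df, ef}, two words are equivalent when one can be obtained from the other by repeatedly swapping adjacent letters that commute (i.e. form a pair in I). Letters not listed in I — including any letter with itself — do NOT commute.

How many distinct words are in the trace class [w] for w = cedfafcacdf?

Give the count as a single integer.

165

#0=c has no predecessor
#1=e depends on [0:c]
#2=d depends on [1:e]
#3=f has no predecessor
#4=a depends on [2:d]
#5=f depends on [3:f]
#6=c depends on [4:a]
#7=a depends on [6:c]
#8=c depends on [7:a]
#9=d depends on [8:c]
#10=f depends on [5:f]
sources: [0:c, 3:f]
N(rest) = Σ N(rest − s) over sources s of rest; N(one piece) = 1:
  size 1 → [9]=1  [10]=1
  size 2 → [5,10]=1  [8,9]=1  [9,10]=2
  size 3 → [3,5,10]=1  [5,9,10]=3  [7,8,9]=1  [8,9,10]=3
  size 4 → [3,5,9,10]=4  [5,8,9,10]=6  [6,7,8,9]=1  [7,8,9,10]=4
  size 5 → [3,5,8,9,10]=10  [4,6,7,8,9]=1  [5,7,8,9,10]=10  [6,7,8,9,10]=5
  size 6 → [2,4,6,7,8,9]=1  [3,5,7,8,9,10]=20  [4,6,7,8,9,10]=6  [5,6,7,8,9,10]=15
  size 7 → [1,2,4,6,7,8,9]=1  [2,4,6,7,8,9,10]=7  [3,5,6,7,8,9,10]=35  [4,5,6,7,8,9,10]=21
  size 8 → [0,1,2,4,6,7,8,9]=1  [1,2,4,6,7,8,9,10]=8  [2,4,5,6,7,8,9,10]=28  [3,4,5,6,7,8,9,10]=56
  size 9 → [0,1,2,4,6,7,8,9,10]=9  [1,2,4,5,6,7,8,9,10]=36  [2,3,4,5,6,7,8,9,10]=84
  first=0(c) contributes 120
  first=3(f) contributes 45
|[w]| = 165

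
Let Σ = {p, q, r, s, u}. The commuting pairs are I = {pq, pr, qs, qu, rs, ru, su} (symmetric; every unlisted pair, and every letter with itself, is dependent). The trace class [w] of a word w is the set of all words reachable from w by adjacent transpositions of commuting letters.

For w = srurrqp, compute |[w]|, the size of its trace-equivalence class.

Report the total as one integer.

#0=s has no predecessor
#1=r has no predecessor
#2=u has no predecessor
#3=r depends on [1:r]
#4=r depends on [3:r]
#5=q depends on [4:r]
#6=p depends on [0:s, 2:u]
sources: [0:s, 1:r, 2:u]
N(rest) = Σ N(rest − s) over sources s of rest; N(one piece) = 1:
  size 1 → [5]=1  [6]=1
  size 2 → [0,6]=1  [2,6]=1  [4,5]=1  [5,6]=2
  size 3 → [0,2,6]=2  [0,5,6]=3  [2,5,6]=3  [3,4,5]=1  [4,5,6]=3
  size 4 → [0,2,5,6]=8  [0,4,5,6]=6  [1,3,4,5]=1  [2,4,5,6]=6  [3,4,5,6]=4
  size 5 → [0,2,4,5,6]=20  [0,3,4,5,6]=10  [1,3,4,5,6]=5  [2,3,4,5,6]=10
  first=0(s) contributes 15
  first=1(r) contributes 40
  first=2(u) contributes 15
|[w]| = 70

70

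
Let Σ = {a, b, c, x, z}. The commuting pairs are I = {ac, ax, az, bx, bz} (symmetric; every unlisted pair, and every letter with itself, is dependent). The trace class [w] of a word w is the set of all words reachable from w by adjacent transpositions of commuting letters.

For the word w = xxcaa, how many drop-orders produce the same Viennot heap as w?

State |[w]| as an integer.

drop 0:x onto floor
drop 1:x onto {0:x}
drop 2:c onto {1:x}
drop 3:a onto floor
drop 4:a onto {3:a}
ground layer = {0:x, 3:a}
drop-orders for the pieces not yet dropped (sum over which currently-grounded one goes next):
  1 to go: {2} 1  {4} 1
  2 to go: {1,2} 1  {2,4} 2  {3,4} 1
  3 to go: {0,1,2} 1  {1,2,4} 3  {2,3,4} 3
  if 0:x drops first: 6 orders
  if 3:a drops first: 4 orders
heap linearizations: 10

10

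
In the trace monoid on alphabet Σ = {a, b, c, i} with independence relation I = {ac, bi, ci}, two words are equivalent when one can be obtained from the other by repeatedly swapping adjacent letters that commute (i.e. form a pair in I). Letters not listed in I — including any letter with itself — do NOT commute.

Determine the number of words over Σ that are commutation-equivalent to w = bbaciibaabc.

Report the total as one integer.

#0=b has no predecessor
#1=b depends on [0:b]
#2=a depends on [1:b]
#3=c depends on [1:b]
#4=i depends on [2:a]
#5=i depends on [4:i]
#6=b depends on [2:a, 3:c]
#7=a depends on [5:i, 6:b]
#8=a depends on [7:a]
#9=b depends on [8:a]
#10=c depends on [9:b]
sources: [0:b]
N(rest) = Σ N(rest − s) over sources s of rest; N(one piece) = 1:
  size 1 → [10]=1
  size 2 → [9,10]=1
  size 3 → [8,9,10]=1
  size 4 → [7,8,9,10]=1
  size 5 → [5,7,8,9,10]=1  [6,7,8,9,10]=1
  size 6 → [3,6,7,8,9,10]=1  [4,5,7,8,9,10]=1  [5,6,7,8,9,10]=2
  size 7 → [3,5,6,7,8,9,10]=3  [4,5,6,7,8,9,10]=3
  size 8 → [2,4,5,6,7,8,9,10]=3  [3,4,5,6,7,8,9,10]=6
  size 9 → [2,3,4,5,6,7,8,9,10]=9
  first=0(b) contributes 9

9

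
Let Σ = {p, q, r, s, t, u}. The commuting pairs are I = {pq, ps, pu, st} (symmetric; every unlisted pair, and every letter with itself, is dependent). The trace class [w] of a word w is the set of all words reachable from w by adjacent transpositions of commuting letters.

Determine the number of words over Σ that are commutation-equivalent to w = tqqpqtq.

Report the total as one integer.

#0=t has no predecessor
#1=q depends on [0:t]
#2=q depends on [1:q]
#3=p depends on [0:t]
#4=q depends on [2:q]
#5=t depends on [3:p, 4:q]
#6=q depends on [5:t]
sources: [0:t]
N(rest) = Σ N(rest − s) over sources s of rest; N(one piece) = 1:
  size 1 → [6]=1
  size 2 → [5,6]=1
  size 3 → [3,5,6]=1  [4,5,6]=1
  size 4 → [2,4,5,6]=1  [3,4,5,6]=2
  size 5 → [1,2,4,5,6]=1  [2,3,4,5,6]=3
  first=0(t) contributes 4

4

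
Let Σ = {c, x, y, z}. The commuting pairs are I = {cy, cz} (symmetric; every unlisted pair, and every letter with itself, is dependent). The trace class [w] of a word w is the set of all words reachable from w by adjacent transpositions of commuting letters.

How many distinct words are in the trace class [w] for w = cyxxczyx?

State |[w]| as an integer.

piece 0:c — minimal
piece 1:y — minimal
piece 2:x rests on {0:c, 1:y}
piece 3:x rests on {2:x}
piece 4:c rests on {3:x}
piece 5:z rests on {3:x}
piece 6:y rests on {5:z}
piece 7:x rests on {4:c, 6:y}
minimal pieces: {0:c, 1:y}
ways to finish when only these pieces remain (= sum over removing one remaining piece with nothing left below it):
  1 left: {7}→1
  2 left: {4,7}→1  {6,7}→1
  3 left: {4,6,7}→2  {5,6,7}→1
  4 left: {4,5,6,7}→3
  5 left: {3,4,5,6,7}→3
  6 left: {2,3,4,5,6,7}→3
  placing 0:c first → 3 extensions
  placing 1:y first → 3 extensions
total linear extensions = 6

6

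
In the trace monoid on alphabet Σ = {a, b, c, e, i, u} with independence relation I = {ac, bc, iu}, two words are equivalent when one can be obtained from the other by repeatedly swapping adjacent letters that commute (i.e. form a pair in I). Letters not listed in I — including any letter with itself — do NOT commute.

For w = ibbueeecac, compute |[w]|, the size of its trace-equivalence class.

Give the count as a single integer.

3

drop 0:i onto floor
drop 1:b onto {0:i}
drop 2:b onto {1:b}
drop 3:u onto {2:b}
drop 4:e onto {3:u}
drop 5:e onto {4:e}
drop 6:e onto {5:e}
drop 7:c onto {6:e}
drop 8:a onto {6:e}
drop 9:c onto {7:c}
ground layer = {0:i}
drop-orders for the pieces not yet dropped (sum over which currently-grounded one goes next):
  1 to go: {8} 1  {9} 1
  2 to go: {7,9} 1  {8,9} 2
  3 to go: {7,8,9} 3
  4 to go: {6,7,8,9} 3
  5 to go: {5,6,7,8,9} 3
  6 to go: {4,5,6,7,8,9} 3
  7 to go: {3,4,5,6,7,8,9} 3
  8 to go: {2,3,4,5,6,7,8,9} 3
  if 0:i drops first: 3 orders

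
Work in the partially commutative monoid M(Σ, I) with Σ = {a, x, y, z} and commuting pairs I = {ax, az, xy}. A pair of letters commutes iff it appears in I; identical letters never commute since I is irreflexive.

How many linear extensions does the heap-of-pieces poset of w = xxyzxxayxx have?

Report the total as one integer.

drop 0:x onto floor
drop 1:x onto {0:x}
drop 2:y onto floor
drop 3:z onto {1:x, 2:y}
drop 4:x onto {3:z}
drop 5:x onto {4:x}
drop 6:a onto {2:y}
drop 7:y onto {3:z, 6:a}
drop 8:x onto {5:x}
drop 9:x onto {8:x}
ground layer = {0:x, 2:y}
drop-orders for the pieces not yet dropped (sum over which currently-grounded one goes next):
  1 to go: {7} 1  {9} 1
  2 to go: {6,7} 1  {7,9} 2  {8,9} 1
  3 to go: {5,8,9} 1  {6,7,9} 3  {7,8,9} 3
  4 to go: {4,5,8,9} 1  {5,7,8,9} 4  {6,7,8,9} 6
  5 to go: {4,5,7,8,9} 5  {5,6,7,8,9} 10
  6 to go: {3,4,5,7,8,9} 5  {4,5,6,7,8,9} 15
  7 to go: {1,3,4,5,7,8,9} 5  {3,4,5,6,7,8,9} 20
  8 to go: {0,1,3,4,5,7,8,9} 5  {1,3,4,5,6,7,8,9} 25  {2,3,4,5,6,7,8,9} 20
  if 0:x drops first: 45 orders
  if 2:y drops first: 30 orders
heap linearizations: 75

75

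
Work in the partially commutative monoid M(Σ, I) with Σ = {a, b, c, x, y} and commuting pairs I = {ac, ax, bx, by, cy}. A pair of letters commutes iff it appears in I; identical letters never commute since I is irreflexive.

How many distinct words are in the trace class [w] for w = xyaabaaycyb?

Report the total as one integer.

12

#0=x has no predecessor
#1=y depends on [0:x]
#2=a depends on [1:y]
#3=a depends on [2:a]
#4=b depends on [3:a]
#5=a depends on [4:b]
#6=a depends on [5:a]
#7=y depends on [6:a]
#8=c depends on [4:b]
#9=y depends on [7:y]
#10=b depends on [6:a, 8:c]
sources: [0:x]
N(rest) = Σ N(rest − s) over sources s of rest; N(one piece) = 1:
  size 1 → [9]=1  [10]=1
  size 2 → [7,9]=1  [8,10]=1  [9,10]=2
  size 3 → [7,9,10]=3  [8,9,10]=3
  size 4 → [6,7,9,10]=3  [7,8,9,10]=6
  size 5 → [5,6,7,9,10]=3  [6,7,8,9,10]=9
  size 6 → [5,6,7,8,9,10]=12
  size 7 → [4,5,6,7,8,9,10]=12
  size 8 → [3,4,5,6,7,8,9,10]=12
  size 9 → [2,3,4,5,6,7,8,9,10]=12
  first=0(x) contributes 12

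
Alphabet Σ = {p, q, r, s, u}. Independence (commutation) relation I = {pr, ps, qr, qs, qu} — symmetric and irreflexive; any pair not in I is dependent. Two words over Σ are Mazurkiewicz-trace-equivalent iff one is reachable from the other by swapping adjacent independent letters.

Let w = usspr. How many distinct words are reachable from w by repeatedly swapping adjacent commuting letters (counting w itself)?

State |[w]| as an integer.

4

#0=u has no predecessor
#1=s depends on [0:u]
#2=s depends on [1:s]
#3=p depends on [0:u]
#4=r depends on [2:s]
sources: [0:u]
N(rest) = Σ N(rest − s) over sources s of rest; N(one piece) = 1:
  size 1 → [3]=1  [4]=1
  size 2 → [2,4]=1  [3,4]=2
  size 3 → [1,2,4]=1  [2,3,4]=3
  first=0(u) contributes 4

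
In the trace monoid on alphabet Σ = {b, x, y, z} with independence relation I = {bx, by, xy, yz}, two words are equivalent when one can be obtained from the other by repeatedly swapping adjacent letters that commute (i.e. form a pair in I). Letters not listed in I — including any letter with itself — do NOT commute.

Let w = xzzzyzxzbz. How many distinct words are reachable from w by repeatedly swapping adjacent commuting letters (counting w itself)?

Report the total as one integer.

0(x) covers ∅
1(z) covers 0:x
2(z) covers 1:z
3(z) covers 2:z
4(y) covers ∅
5(z) covers 3:z
6(x) covers 5:z
7(z) covers 6:x
8(b) covers 7:z
9(z) covers 8:b
floor of heap: 0:x, 4:y
completions by unplaced set U, small U first (add the entries for U minus each lowest piece of U):
  |U|=1: {4}:1  {9}:1
  |U|=2: {4,9}:2  {8,9}:1
  |U|=3: {4,8,9}:3  {7,8,9}:1
  |U|=4: {4,7,8,9}:4  {6,7,8,9}:1
  |U|=5: {4,6,7,8,9}:5  {5,6,7,8,9}:1
  |U|=6: {3,5,6,7,8,9}:1  {4,5,6,7,8,9}:6
  |U|=7: {2,3,5,6,7,8,9}:1  {3,4,5,6,7,8,9}:7
  |U|=8: {1,2,3,5,6,7,8,9}:1  {2,3,4,5,6,7,8,9}:8
  start at 0(x): 9
  start at 4(y): 1
sum over floor = 10

10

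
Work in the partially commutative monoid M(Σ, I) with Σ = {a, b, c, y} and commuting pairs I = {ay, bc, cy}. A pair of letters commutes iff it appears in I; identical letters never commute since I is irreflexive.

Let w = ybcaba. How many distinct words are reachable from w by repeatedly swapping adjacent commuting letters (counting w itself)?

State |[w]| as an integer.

3

drop 0:y onto floor
drop 1:b onto {0:y}
drop 2:c onto floor
drop 3:a onto {1:b, 2:c}
drop 4:b onto {3:a}
drop 5:a onto {4:b}
ground layer = {0:y, 2:c}
drop-orders for the pieces not yet dropped (sum over which currently-grounded one goes next):
  1 to go: {5} 1
  2 to go: {4,5} 1
  3 to go: {3,4,5} 1
  4 to go: {1,3,4,5} 1  {2,3,4,5} 1
  if 0:y drops first: 2 orders
  if 2:c drops first: 1 orders
heap linearizations: 3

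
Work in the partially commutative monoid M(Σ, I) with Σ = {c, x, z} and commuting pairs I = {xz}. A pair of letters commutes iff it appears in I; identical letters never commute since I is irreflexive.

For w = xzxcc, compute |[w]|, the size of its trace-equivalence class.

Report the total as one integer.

drop 0:x onto floor
drop 1:z onto floor
drop 2:x onto {0:x}
drop 3:c onto {1:z, 2:x}
drop 4:c onto {3:c}
ground layer = {0:x, 1:z}
drop-orders for the pieces not yet dropped (sum over which currently-grounded one goes next):
  1 to go: {4} 1
  2 to go: {3,4} 1
  3 to go: {1,3,4} 1  {2,3,4} 1
  if 0:x drops first: 2 orders
  if 1:z drops first: 1 orders
heap linearizations: 3

3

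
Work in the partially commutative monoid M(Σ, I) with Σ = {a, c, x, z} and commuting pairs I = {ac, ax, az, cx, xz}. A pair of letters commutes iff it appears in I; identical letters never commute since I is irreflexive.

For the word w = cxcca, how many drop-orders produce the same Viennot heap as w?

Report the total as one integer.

0(c) covers ∅
1(x) covers ∅
2(c) covers 0:c
3(c) covers 2:c
4(a) covers ∅
floor of heap: 0:c, 1:x, 4:a
completions by unplaced set U, small U first (add the entries for U minus each lowest piece of U):
  |U|=1: {1}:1  {3}:1  {4}:1
  |U|=2: {1,3}:2  {1,4}:2  {2,3}:1  {3,4}:2
  |U|=3: {0,2,3}:1  {1,2,3}:3  {1,3,4}:6  {2,3,4}:3
  start at 0(c): 12
  start at 1(x): 4
  start at 4(a): 4
sum over floor = 20

20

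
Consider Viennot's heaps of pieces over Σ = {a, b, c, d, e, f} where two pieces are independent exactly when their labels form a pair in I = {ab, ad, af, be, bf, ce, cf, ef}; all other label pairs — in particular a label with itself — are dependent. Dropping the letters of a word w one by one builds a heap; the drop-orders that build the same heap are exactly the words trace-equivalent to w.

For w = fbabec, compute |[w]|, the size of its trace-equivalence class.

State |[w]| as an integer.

drop 0:f onto floor
drop 1:b onto floor
drop 2:a onto floor
drop 3:b onto {1:b}
drop 4:e onto {2:a}
drop 5:c onto {2:a, 3:b}
ground layer = {0:f, 1:b, 2:a}
drop-orders for the pieces not yet dropped (sum over which currently-grounded one goes next):
  1 to go: {0} 1  {4} 1  {5} 1
  2 to go: {0,4} 2  {0,5} 2  {3,5} 1  {4,5} 2
  3 to go: {0,3,5} 3  {0,4,5} 6  {1,3,5} 1  {2,4,5} 2  {3,4,5} 3
  4 to go: {0,1,3,5} 4  {0,2,4,5} 8  {0,3,4,5} 12  {1,3,4,5} 4  {2,3,4,5} 5
  if 0:f drops first: 9 orders
  if 1:b drops first: 25 orders
  if 2:a drops first: 20 orders
heap linearizations: 54

54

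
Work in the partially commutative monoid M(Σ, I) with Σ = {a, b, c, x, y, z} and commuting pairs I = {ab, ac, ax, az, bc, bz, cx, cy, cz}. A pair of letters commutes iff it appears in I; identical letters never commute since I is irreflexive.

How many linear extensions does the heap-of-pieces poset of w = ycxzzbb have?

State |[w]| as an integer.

42

#0=y has no predecessor
#1=c has no predecessor
#2=x depends on [0:y]
#3=z depends on [2:x]
#4=z depends on [3:z]
#5=b depends on [2:x]
#6=b depends on [5:b]
sources: [0:y, 1:c]
N(rest) = Σ N(rest − s) over sources s of rest; N(one piece) = 1:
  size 1 → [1]=1  [4]=1  [6]=1
  size 2 → [1,4]=2  [1,6]=2  [3,4]=1  [4,6]=2  [5,6]=1
  size 3 → [1,3,4]=3  [1,4,6]=6  [1,5,6]=3  [3,4,6]=3  [4,5,6]=3
  size 4 → [1,3,4,6]=12  [1,4,5,6]=12  [3,4,5,6]=6
  size 5 → [1,3,4,5,6]=30  [2,3,4,5,6]=6
  first=0(y) contributes 36
  first=1(c) contributes 6
|[w]| = 42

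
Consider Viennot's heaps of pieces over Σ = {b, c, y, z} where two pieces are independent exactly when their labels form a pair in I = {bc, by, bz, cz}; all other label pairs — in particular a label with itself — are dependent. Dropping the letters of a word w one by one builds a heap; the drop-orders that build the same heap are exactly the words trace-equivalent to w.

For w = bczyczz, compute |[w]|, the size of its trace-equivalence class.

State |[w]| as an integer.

#0=b has no predecessor
#1=c has no predecessor
#2=z has no predecessor
#3=y depends on [1:c, 2:z]
#4=c depends on [3:y]
#5=z depends on [3:y]
#6=z depends on [5:z]
sources: [0:b, 1:c, 2:z]
N(rest) = Σ N(rest − s) over sources s of rest; N(one piece) = 1:
  size 1 → [0]=1  [4]=1  [6]=1
  size 2 → [0,4]=2  [0,6]=2  [4,6]=2  [5,6]=1
  size 3 → [0,4,6]=6  [0,5,6]=3  [4,5,6]=3
  size 4 → [0,4,5,6]=12  [3,4,5,6]=3
  size 5 → [0,3,4,5,6]=15  [1,3,4,5,6]=3  [2,3,4,5,6]=3
  first=0(b) contributes 6
  first=1(c) contributes 18
  first=2(z) contributes 18
|[w]| = 42

42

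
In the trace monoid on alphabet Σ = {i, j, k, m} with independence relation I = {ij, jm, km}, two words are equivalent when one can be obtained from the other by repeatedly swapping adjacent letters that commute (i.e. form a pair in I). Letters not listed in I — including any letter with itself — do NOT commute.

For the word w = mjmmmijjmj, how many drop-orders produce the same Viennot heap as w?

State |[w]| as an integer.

0(m) covers ∅
1(j) covers ∅
2(m) covers 0:m
3(m) covers 2:m
4(m) covers 3:m
5(i) covers 4:m
6(j) covers 1:j
7(j) covers 6:j
8(m) covers 5:i
9(j) covers 7:j
floor of heap: 0:m, 1:j
completions by unplaced set U, small U first (add the entries for U minus each lowest piece of U):
  |U|=1: {8}:1  {9}:1
  |U|=2: {5,8}:1  {7,9}:1  {8,9}:2
  |U|=3: {4,5,8}:1  {5,8,9}:3  {6,7,9}:1  {7,8,9}:3
  |U|=4: {1,6,7,9}:1  {3,4,5,8}:1  {4,5,8,9}:4  {5,7,8,9}:6  {6,7,8,9}:4
  |U|=5: {1,6,7,8,9}:5  {2,3,4,5,8}:1  {3,4,5,8,9}:5  {4,5,7,8,9}:10  {5,6,7,8,9}:10
  |U|=6: {0,2,3,4,5,8}:1  {1,5,6,7,8,9}:15  {2,3,4,5,8,9}:6  {3,4,5,7,8,9}:15  {4,5,6,7,8,9}:20
  |U|=7: {0,2,3,4,5,8,9}:7  {1,4,5,6,7,8,9}:35  {2,3,4,5,7,8,9}:21  {3,4,5,6,7,8,9}:35
  |U|=8: {0,2,3,4,5,7,8,9}:28  {1,3,4,5,6,7,8,9}:70  {2,3,4,5,6,7,8,9}:56
  start at 0(m): 126
  start at 1(j): 84
sum over floor = 210

210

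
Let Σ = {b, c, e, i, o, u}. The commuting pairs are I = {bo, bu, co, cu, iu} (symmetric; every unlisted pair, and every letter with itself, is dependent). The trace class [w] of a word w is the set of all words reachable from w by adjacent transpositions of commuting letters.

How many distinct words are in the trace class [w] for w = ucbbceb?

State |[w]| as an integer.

5

drop 0:u onto floor
drop 1:c onto floor
drop 2:b onto {1:c}
drop 3:b onto {2:b}
drop 4:c onto {3:b}
drop 5:e onto {0:u, 4:c}
drop 6:b onto {5:e}
ground layer = {0:u, 1:c}
drop-orders for the pieces not yet dropped (sum over which currently-grounded one goes next):
  1 to go: {6} 1
  2 to go: {5,6} 1
  3 to go: {0,5,6} 1  {4,5,6} 1
  4 to go: {0,4,5,6} 2  {3,4,5,6} 1
  5 to go: {0,3,4,5,6} 3  {2,3,4,5,6} 1
  if 0:u drops first: 1 orders
  if 1:c drops first: 4 orders
heap linearizations: 5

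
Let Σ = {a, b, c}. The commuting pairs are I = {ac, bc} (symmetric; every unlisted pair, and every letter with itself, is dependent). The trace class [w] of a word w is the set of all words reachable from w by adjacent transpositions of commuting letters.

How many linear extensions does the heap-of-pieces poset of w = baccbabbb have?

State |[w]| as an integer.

36

piece 0:b — minimal
piece 1:a rests on {0:b}
piece 2:c — minimal
piece 3:c rests on {2:c}
piece 4:b rests on {1:a}
piece 5:a rests on {4:b}
piece 6:b rests on {5:a}
piece 7:b rests on {6:b}
piece 8:b rests on {7:b}
minimal pieces: {0:b, 2:c}
ways to finish when only these pieces remain (= sum over removing one remaining piece with nothing left below it):
  1 left: {3}→1  {8}→1
  2 left: {2,3}→1  {3,8}→2  {7,8}→1
  3 left: {2,3,8}→3  {3,7,8}→3  {6,7,8}→1
  4 left: {2,3,7,8}→6  {3,6,7,8}→4  {5,6,7,8}→1
  5 left: {2,3,6,7,8}→10  {3,5,6,7,8}→5  {4,5,6,7,8}→1
  6 left: {1,4,5,6,7,8}→1  {2,3,5,6,7,8}→15  {3,4,5,6,7,8}→6
  7 left: {0,1,4,5,6,7,8}→1  {1,3,4,5,6,7,8}→7  {2,3,4,5,6,7,8}→21
  placing 0:b first → 28 extensions
  placing 2:c first → 8 extensions
total linear extensions = 36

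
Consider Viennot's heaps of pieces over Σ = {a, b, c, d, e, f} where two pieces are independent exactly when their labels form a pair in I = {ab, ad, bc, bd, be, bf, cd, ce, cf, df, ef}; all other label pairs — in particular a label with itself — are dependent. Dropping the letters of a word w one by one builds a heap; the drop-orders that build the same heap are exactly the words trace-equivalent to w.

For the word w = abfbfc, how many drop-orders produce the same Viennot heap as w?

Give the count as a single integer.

45

drop 0:a onto floor
drop 1:b onto floor
drop 2:f onto {0:a}
drop 3:b onto {1:b}
drop 4:f onto {2:f}
drop 5:c onto {0:a}
ground layer = {0:a, 1:b}
drop-orders for the pieces not yet dropped (sum over which currently-grounded one goes next):
  1 to go: {3} 1  {4} 1  {5} 1
  2 to go: {1,3} 1  {2,4} 1  {3,4} 2  {3,5} 2  {4,5} 2
  3 to go: {1,3,4} 3  {1,3,5} 3  {2,3,4} 3  {2,4,5} 3  {3,4,5} 6
  4 to go: {0,2,4,5} 3  {1,2,3,4} 6  {1,3,4,5} 12  {2,3,4,5} 12
  if 0:a drops first: 30 orders
  if 1:b drops first: 15 orders
heap linearizations: 45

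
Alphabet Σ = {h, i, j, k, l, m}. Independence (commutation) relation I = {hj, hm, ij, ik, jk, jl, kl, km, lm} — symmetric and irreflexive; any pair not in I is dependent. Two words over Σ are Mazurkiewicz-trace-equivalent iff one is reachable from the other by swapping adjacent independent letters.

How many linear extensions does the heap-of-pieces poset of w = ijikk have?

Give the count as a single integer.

30

piece 0:i — minimal
piece 1:j — minimal
piece 2:i rests on {0:i}
piece 3:k — minimal
piece 4:k rests on {3:k}
minimal pieces: {0:i, 1:j, 3:k}
ways to finish when only these pieces remain (= sum over removing one remaining piece with nothing left below it):
  1 left: {1}→1  {2}→1  {4}→1
  2 left: {0,2}→1  {1,2}→2  {1,4}→2  {2,4}→2  {3,4}→1
  3 left: {0,1,2}→3  {0,2,4}→3  {1,2,4}→6  {1,3,4}→3  {2,3,4}→3
  placing 0:i first → 12 extensions
  placing 1:j first → 6 extensions
  placing 3:k first → 12 extensions
total linear extensions = 30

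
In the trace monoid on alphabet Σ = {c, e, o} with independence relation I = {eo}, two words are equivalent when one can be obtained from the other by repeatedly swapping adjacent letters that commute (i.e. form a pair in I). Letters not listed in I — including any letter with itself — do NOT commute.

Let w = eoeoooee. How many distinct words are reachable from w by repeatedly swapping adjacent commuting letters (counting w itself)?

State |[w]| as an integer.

70

0(e) covers ∅
1(o) covers ∅
2(e) covers 0:e
3(o) covers 1:o
4(o) covers 3:o
5(o) covers 4:o
6(e) covers 2:e
7(e) covers 6:e
floor of heap: 0:e, 1:o
completions by unplaced set U, small U first (add the entries for U minus each lowest piece of U):
  |U|=1: {5}:1  {7}:1
  |U|=2: {4,5}:1  {5,7}:2  {6,7}:1
  |U|=3: {2,6,7}:1  {3,4,5}:1  {4,5,7}:3  {5,6,7}:3
  |U|=4: {0,2,6,7}:1  {1,3,4,5}:1  {2,5,6,7}:4  {3,4,5,7}:4  {4,5,6,7}:6
  |U|=5: {0,2,5,6,7}:5  {1,3,4,5,7}:5  {2,4,5,6,7}:10  {3,4,5,6,7}:10
  |U|=6: {0,2,4,5,6,7}:15  {1,3,4,5,6,7}:15  {2,3,4,5,6,7}:20
  start at 0(e): 35
  start at 1(o): 35
sum over floor = 70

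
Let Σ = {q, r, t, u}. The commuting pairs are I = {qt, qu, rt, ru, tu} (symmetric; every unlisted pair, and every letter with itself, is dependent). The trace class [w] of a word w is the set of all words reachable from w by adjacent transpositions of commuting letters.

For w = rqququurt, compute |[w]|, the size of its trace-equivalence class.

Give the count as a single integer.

drop 0:r onto floor
drop 1:q onto {0:r}
drop 2:q onto {1:q}
drop 3:u onto floor
drop 4:q onto {2:q}
drop 5:u onto {3:u}
drop 6:u onto {5:u}
drop 7:r onto {4:q}
drop 8:t onto floor
ground layer = {0:r, 3:u, 8:t}
drop-orders for the pieces not yet dropped (sum over which currently-grounded one goes next):
  1 to go: {6} 1  {7} 1  {8} 1
  2 to go: {4,7} 1  {5,6} 1  {6,7} 2  {6,8} 2  {7,8} 2
  3 to go: {2,4,7} 1  {3,5,6} 1  {4,6,7} 3  {4,7,8} 3  {5,6,7} 3  {5,6,8} 3  {6,7,8} 6
  4 to go: {1,2,4,7} 1  {2,4,6,7} 4  {2,4,7,8} 4  {3,5,6,7} 4  {3,5,6,8} 4  {4,5,6,7} 6  {4,6,7,8} 12  {5,6,7,8} 12
  5 to go: {0,1,2,4,7} 1  {1,2,4,6,7} 5  {1,2,4,7,8} 5  {2,4,5,6,7} 10  {2,4,6,7,8} 20  {3,4,5,6,7} 10  {3,5,6,7,8} 20  {4,5,6,7,8} 30
  6 to go: {0,1,2,4,6,7} 6  {0,1,2,4,7,8} 6  {1,2,4,5,6,7} 15  {1,2,4,6,7,8} 30  {2,3,4,5,6,7} 20  {2,4,5,6,7,8} 60  {3,4,5,6,7,8} 60
  7 to go: {0,1,2,4,5,6,7} 21  {0,1,2,4,6,7,8} 42  {1,2,3,4,5,6,7} 35  {1,2,4,5,6,7,8} 105  {2,3,4,5,6,7,8} 140
  if 0:r drops first: 280 orders
  if 3:u drops first: 168 orders
  if 8:t drops first: 56 orders
heap linearizations: 504

504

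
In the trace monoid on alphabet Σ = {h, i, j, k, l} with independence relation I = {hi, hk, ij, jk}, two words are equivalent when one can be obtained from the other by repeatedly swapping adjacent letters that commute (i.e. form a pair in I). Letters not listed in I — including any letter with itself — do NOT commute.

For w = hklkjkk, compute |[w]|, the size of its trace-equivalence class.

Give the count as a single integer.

8

#0=h has no predecessor
#1=k has no predecessor
#2=l depends on [0:h, 1:k]
#3=k depends on [2:l]
#4=j depends on [2:l]
#5=k depends on [3:k]
#6=k depends on [5:k]
sources: [0:h, 1:k]
N(rest) = Σ N(rest − s) over sources s of rest; N(one piece) = 1:
  size 1 → [4]=1  [6]=1
  size 2 → [4,6]=2  [5,6]=1
  size 3 → [3,5,6]=1  [4,5,6]=3
  size 4 → [3,4,5,6]=4
  size 5 → [2,3,4,5,6]=4
  first=0(h) contributes 4
  first=1(k) contributes 4
|[w]| = 8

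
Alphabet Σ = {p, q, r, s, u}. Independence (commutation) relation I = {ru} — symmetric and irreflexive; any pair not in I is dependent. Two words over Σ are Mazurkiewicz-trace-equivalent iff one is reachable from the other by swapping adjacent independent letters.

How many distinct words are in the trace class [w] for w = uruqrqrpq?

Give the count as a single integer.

3

piece 0:u — minimal
piece 1:r — minimal
piece 2:u rests on {0:u}
piece 3:q rests on {1:r, 2:u}
piece 4:r rests on {3:q}
piece 5:q rests on {4:r}
piece 6:r rests on {5:q}
piece 7:p rests on {6:r}
piece 8:q rests on {7:p}
minimal pieces: {0:u, 1:r}
ways to finish when only these pieces remain (= sum over removing one remaining piece with nothing left below it):
  1 left: {8}→1
  2 left: {7,8}→1
  3 left: {6,7,8}→1
  4 left: {5,6,7,8}→1
  5 left: {4,5,6,7,8}→1
  6 left: {3,4,5,6,7,8}→1
  7 left: {1,3,4,5,6,7,8}→1  {2,3,4,5,6,7,8}→1
  placing 0:u first → 2 extensions
  placing 1:r first → 1 extensions
total linear extensions = 3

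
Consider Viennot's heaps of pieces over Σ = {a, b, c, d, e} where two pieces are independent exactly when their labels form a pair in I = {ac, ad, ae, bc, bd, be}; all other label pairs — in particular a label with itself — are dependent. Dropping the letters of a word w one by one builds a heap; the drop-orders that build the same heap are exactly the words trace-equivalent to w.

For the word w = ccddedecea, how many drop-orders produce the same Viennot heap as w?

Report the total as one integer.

10

0(c) covers ∅
1(c) covers 0:c
2(d) covers 1:c
3(d) covers 2:d
4(e) covers 3:d
5(d) covers 4:e
6(e) covers 5:d
7(c) covers 6:e
8(e) covers 7:c
9(a) covers ∅
floor of heap: 0:c, 9:a
completions by unplaced set U, small U first (add the entries for U minus each lowest piece of U):
  |U|=1: {8}:1  {9}:1
  |U|=2: {7,8}:1  {8,9}:2
  |U|=3: {6,7,8}:1  {7,8,9}:3
  |U|=4: {5,6,7,8}:1  {6,7,8,9}:4
  |U|=5: {4,5,6,7,8}:1  {5,6,7,8,9}:5
  |U|=6: {3,4,5,6,7,8}:1  {4,5,6,7,8,9}:6
  |U|=7: {2,3,4,5,6,7,8}:1  {3,4,5,6,7,8,9}:7
  |U|=8: {1,2,3,4,5,6,7,8}:1  {2,3,4,5,6,7,8,9}:8
  start at 0(c): 9
  start at 9(a): 1
sum over floor = 10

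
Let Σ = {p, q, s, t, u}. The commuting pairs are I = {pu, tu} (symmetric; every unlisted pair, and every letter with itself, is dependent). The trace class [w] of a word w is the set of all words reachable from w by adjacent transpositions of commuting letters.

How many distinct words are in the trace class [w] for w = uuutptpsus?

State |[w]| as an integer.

35

#0=u has no predecessor
#1=u depends on [0:u]
#2=u depends on [1:u]
#3=t has no predecessor
#4=p depends on [3:t]
#5=t depends on [4:p]
#6=p depends on [5:t]
#7=s depends on [2:u, 6:p]
#8=u depends on [7:s]
#9=s depends on [8:u]
sources: [0:u, 3:t]
N(rest) = Σ N(rest − s) over sources s of rest; N(one piece) = 1:
  size 1 → [9]=1
  size 2 → [8,9]=1
  size 3 → [7,8,9]=1
  size 4 → [2,7,8,9]=1  [6,7,8,9]=1
  size 5 → [1,2,7,8,9]=1  [2,6,7,8,9]=2  [5,6,7,8,9]=1
  size 6 → [0,1,2,7,8,9]=1  [1,2,6,7,8,9]=3  [2,5,6,7,8,9]=3  [4,5,6,7,8,9]=1
  size 7 → [0,1,2,6,7,8,9]=4  [1,2,5,6,7,8,9]=6  [2,4,5,6,7,8,9]=4  [3,4,5,6,7,8,9]=1
  size 8 → [0,1,2,5,6,7,8,9]=10  [1,2,4,5,6,7,8,9]=10  [2,3,4,5,6,7,8,9]=5
  first=0(u) contributes 15
  first=3(t) contributes 20
|[w]| = 35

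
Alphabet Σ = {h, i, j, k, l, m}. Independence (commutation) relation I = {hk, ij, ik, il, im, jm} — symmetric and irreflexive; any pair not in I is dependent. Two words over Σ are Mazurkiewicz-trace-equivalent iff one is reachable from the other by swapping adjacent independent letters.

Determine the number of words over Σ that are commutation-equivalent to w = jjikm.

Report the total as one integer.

#0=j has no predecessor
#1=j depends on [0:j]
#2=i has no predecessor
#3=k depends on [1:j]
#4=m depends on [3:k]
sources: [0:j, 2:i]
N(rest) = Σ N(rest − s) over sources s of rest; N(one piece) = 1:
  size 1 → [2]=1  [4]=1
  size 2 → [2,4]=2  [3,4]=1
  size 3 → [1,3,4]=1  [2,3,4]=3
  first=0(j) contributes 4
  first=2(i) contributes 1
|[w]| = 5

5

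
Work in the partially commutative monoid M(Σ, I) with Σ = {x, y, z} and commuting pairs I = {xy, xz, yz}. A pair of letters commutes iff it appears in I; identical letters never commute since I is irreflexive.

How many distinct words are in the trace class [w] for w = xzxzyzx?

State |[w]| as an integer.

140

#0=x has no predecessor
#1=z has no predecessor
#2=x depends on [0:x]
#3=z depends on [1:z]
#4=y has no predecessor
#5=z depends on [3:z]
#6=x depends on [2:x]
sources: [0:x, 1:z, 4:y]
N(rest) = Σ N(rest − s) over sources s of rest; N(one piece) = 1:
  size 1 → [4]=1  [5]=1  [6]=1
  size 2 → [2,6]=1  [3,5]=1  [4,5]=2  [4,6]=2  [5,6]=2
  size 3 → [0,2,6]=1  [1,3,5]=1  [2,4,6]=3  [2,5,6]=3  [3,4,5]=3  [3,5,6]=3  [4,5,6]=6
  size 4 → [0,2,4,6]=4  [0,2,5,6]=4  [1,3,4,5]=4  [1,3,5,6]=4  [2,3,5,6]=6  [2,4,5,6]=12  [3,4,5,6]=12
  size 5 → [0,2,3,5,6]=10  [0,2,4,5,6]=20  [1,2,3,5,6]=10  [1,3,4,5,6]=20  [2,3,4,5,6]=30
  first=0(x) contributes 60
  first=1(z) contributes 60
  first=4(y) contributes 20
|[w]| = 140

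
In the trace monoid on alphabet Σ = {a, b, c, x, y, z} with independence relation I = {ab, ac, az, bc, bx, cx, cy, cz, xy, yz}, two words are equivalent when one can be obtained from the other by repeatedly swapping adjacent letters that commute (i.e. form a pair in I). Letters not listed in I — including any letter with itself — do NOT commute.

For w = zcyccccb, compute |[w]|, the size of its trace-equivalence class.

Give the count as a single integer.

#0=z has no predecessor
#1=c has no predecessor
#2=y has no predecessor
#3=c depends on [1:c]
#4=c depends on [3:c]
#5=c depends on [4:c]
#6=c depends on [5:c]
#7=b depends on [0:z, 2:y]
sources: [0:z, 1:c, 2:y]
N(rest) = Σ N(rest − s) over sources s of rest; N(one piece) = 1:
  size 1 → [6]=1  [7]=1
  size 2 → [0,7]=1  [2,7]=1  [5,6]=1  [6,7]=2
  size 3 → [0,2,7]=2  [0,6,7]=3  [2,6,7]=3  [4,5,6]=1  [5,6,7]=3
  size 4 → [0,2,6,7]=8  [0,5,6,7]=6  [2,5,6,7]=6  [3,4,5,6]=1  [4,5,6,7]=4
  size 5 → [0,2,5,6,7]=20  [0,4,5,6,7]=10  [1,3,4,5,6]=1  [2,4,5,6,7]=10  [3,4,5,6,7]=5
  size 6 → [0,2,4,5,6,7]=40  [0,3,4,5,6,7]=15  [1,3,4,5,6,7]=6  [2,3,4,5,6,7]=15
  first=0(z) contributes 21
  first=1(c) contributes 70
  first=2(y) contributes 21
|[w]| = 112

112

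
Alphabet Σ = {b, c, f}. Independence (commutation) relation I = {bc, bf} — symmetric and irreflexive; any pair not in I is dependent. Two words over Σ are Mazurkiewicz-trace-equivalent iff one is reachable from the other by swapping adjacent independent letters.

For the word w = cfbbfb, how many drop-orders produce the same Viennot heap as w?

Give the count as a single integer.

0(c) covers ∅
1(f) covers 0:c
2(b) covers ∅
3(b) covers 2:b
4(f) covers 1:f
5(b) covers 3:b
floor of heap: 0:c, 2:b
completions by unplaced set U, small U first (add the entries for U minus each lowest piece of U):
  |U|=1: {4}:1  {5}:1
  |U|=2: {1,4}:1  {3,5}:1  {4,5}:2
  |U|=3: {0,1,4}:1  {1,4,5}:3  {2,3,5}:1  {3,4,5}:3
  |U|=4: {0,1,4,5}:4  {1,3,4,5}:6  {2,3,4,5}:4
  start at 0(c): 10
  start at 2(b): 10
sum over floor = 20

20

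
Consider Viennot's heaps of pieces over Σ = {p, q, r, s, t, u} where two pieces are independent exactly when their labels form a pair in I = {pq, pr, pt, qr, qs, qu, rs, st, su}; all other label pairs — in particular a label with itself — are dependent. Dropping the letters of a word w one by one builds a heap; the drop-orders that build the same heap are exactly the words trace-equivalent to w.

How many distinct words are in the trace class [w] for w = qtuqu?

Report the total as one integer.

3

drop 0:q onto floor
drop 1:t onto {0:q}
drop 2:u onto {1:t}
drop 3:q onto {1:t}
drop 4:u onto {2:u}
ground layer = {0:q}
drop-orders for the pieces not yet dropped (sum over which currently-grounded one goes next):
  1 to go: {3} 1  {4} 1
  2 to go: {2,4} 1  {3,4} 2
  3 to go: {2,3,4} 3
  if 0:q drops first: 3 orders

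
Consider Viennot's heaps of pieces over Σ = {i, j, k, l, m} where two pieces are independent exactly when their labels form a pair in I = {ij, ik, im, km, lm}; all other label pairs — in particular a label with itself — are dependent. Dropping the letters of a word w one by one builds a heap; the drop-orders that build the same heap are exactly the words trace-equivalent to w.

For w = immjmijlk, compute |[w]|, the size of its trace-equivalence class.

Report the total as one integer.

drop 0:i onto floor
drop 1:m onto floor
drop 2:m onto {1:m}
drop 3:j onto {2:m}
drop 4:m onto {3:j}
drop 5:i onto {0:i}
drop 6:j onto {4:m}
drop 7:l onto {5:i, 6:j}
drop 8:k onto {7:l}
ground layer = {0:i, 1:m}
drop-orders for the pieces not yet dropped (sum over which currently-grounded one goes next):
  1 to go: {8} 1
  2 to go: {7,8} 1
  3 to go: {5,7,8} 1  {6,7,8} 1
  4 to go: {0,5,7,8} 1  {4,6,7,8} 1  {5,6,7,8} 2
  5 to go: {0,5,6,7,8} 3  {3,4,6,7,8} 1  {4,5,6,7,8} 3
  6 to go: {0,4,5,6,7,8} 6  {2,3,4,6,7,8} 1  {3,4,5,6,7,8} 4
  7 to go: {0,3,4,5,6,7,8} 10  {1,2,3,4,6,7,8} 1  {2,3,4,5,6,7,8} 5
  if 0:i drops first: 6 orders
  if 1:m drops first: 15 orders
heap linearizations: 21

21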